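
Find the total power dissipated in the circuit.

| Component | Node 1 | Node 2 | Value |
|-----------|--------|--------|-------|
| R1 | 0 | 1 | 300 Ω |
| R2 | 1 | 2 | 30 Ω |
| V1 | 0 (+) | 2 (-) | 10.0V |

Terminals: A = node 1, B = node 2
Nodal analysis, taking node 2 as the 0 V reference.
Source V1 fixes V_0 = 10 V.
KCL at each unknown node (sum of currents leaving = 0; resistances in Ω):
  Node 1: (V_1 - 10)/300 + (V_1 - 0)/30 = 0
Collecting terms: 0.03667 × V_1 = 0.03333  =>  V_1 = 0.9091 V
Power in each resistor, P = (ΔV)²/R:
  P_R1 = (10 - 0.9091)²/300 = 0.2755 W
  P_R2 = (0.9091 - 0)²/30 = 0.02755 W
P_total = P_R1 + P_R2 = 0.303 W

Final answer: 0.303 W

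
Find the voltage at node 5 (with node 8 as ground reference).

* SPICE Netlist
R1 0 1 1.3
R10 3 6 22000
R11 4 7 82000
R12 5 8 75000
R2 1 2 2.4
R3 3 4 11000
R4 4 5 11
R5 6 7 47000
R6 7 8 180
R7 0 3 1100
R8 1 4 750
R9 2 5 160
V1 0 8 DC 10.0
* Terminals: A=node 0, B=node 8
Nodal analysis, taking node 8 as the 0 V reference.
Source V1 fixes V_0 = 10 V.
KCL at each unknown node (sum of currents leaving = 0; resistances in Ω):
  Node 1: (V_1 - 10)/1.3 + (V_1 - V_2)/2.4 + (V_1 - V_4)/750 = 0
  Node 2: (V_2 - V_1)/2.4 + (V_2 - V_5)/160 = 0
  Node 3: (V_3 - V_4)/11000 + (V_3 - 10)/1100 + (V_3 - V_6)/22000 = 0
  Node 4: (V_4 - V_3)/11000 + (V_4 - V_5)/11 + (V_4 - V_1)/750 + (V_4 - V_7)/82000 = 0
  Node 5: (V_5 - V_4)/11 + (V_5 - V_2)/160 + (V_5 - 0)/75000 = 0
  Node 6: (V_6 - V_7)/47000 + (V_6 - V_3)/22000 = 0
  Node 7: (V_7 - V_6)/47000 + (V_7 - 0)/180 + (V_7 - V_4)/82000 = 0
Collecting terms (coefficients in siemens):
  1.187·V_1 - 0.4167·V_2 - 0.001333·V_4 = 7.692
  0.4229·V_2 - 0.4167·V_1 - 0.00625·V_5 = 0
  0.001045·V_3 - 0.00009091·V_4 - 0.00004545·V_6 = 0.009091
  0.09235·V_4 - 0.001333·V_1 - 0.00009091·V_3 - 0.09091·V_5 - 0.0000122·V_7 = 0
  0.09717·V_5 - 0.00625·V_2 - 0.09091·V_4 = 0
  0.00006673·V_6 - 0.00004545·V_3 - 0.00002128·V_7 = 0
  0.005589·V_7 - 0.0000122·V_4 - 0.00002128·V_6 = 0
Solving these 7 simultaneous equations (Gaussian elimination) gives:
  V_1 = 10 V, V_2 = 9.999 V, V_3 = 9.855 V, V_4 = 9.964 V
  V_5 = 9.965 V, V_6 = 6.728 V, V_7 = 0.04735 V
The requested potential is V_5 = 9.965 V.

Final answer: V_5 = 9.965 V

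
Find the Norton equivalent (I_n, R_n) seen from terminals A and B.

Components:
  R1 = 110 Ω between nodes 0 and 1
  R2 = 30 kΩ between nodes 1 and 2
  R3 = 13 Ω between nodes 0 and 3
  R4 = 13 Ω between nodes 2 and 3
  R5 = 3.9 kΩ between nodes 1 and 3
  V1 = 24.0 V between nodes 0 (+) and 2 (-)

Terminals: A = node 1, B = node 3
Find the Thévenin equivalent first; then I_n = V_th/R_th and R_n = R_th.
Step 1 — V_th is the open-circuit voltage V_A - V_B (nothing connected across the terminals).
Nodal analysis, taking node 2 as the 0 V reference.
Source V1 fixes V_0 = 24 V.
KCL at each unknown node (sum of currents leaving = 0; resistances in Ω):
  Node 1: (V_1 - 24)/110 + (V_1 - 0)/30000 + (V_1 - V_3)/3900 = 0
  Node 3: (V_3 - 24)/13 + (V_3 - 0)/13 + (V_3 - V_1)/3900 = 0
Collecting terms (coefficients in siemens):
  0.009381·V_1 - 0.0002564·V_3 = 0.2182
  0.1541·V_3 - 0.0002564·V_1 = 1.846
Determinant D = (0.009381)(0.1541) - (-0.0002564)(-0.0002564) = 0.001446
V_1 = [(0.2182)(0.1541) - (-0.0002564)(1.846)]/D = 23.59 V
V_3 = [(0.009381)(1.846) - (0.2182)(-0.0002564)]/D = 12.02 V
V_th = V_1 - V_3 = 23.59 - 12.02 = 11.57 V
Step 2 — R_th: zero the source — replace V1 by a short circuit (node 2 merges into node 0) — and find the resistance seen between A (node 1) and B (node 3).
Reduce the network between node 1 (A) and node 3 (B) by series/parallel combination:
  Rp1 = R1 ‖ R2 (parallel, both between nodes 0 and 1) = 1/(1/110 + 1/30000) = 109.6 Ω
  Rp2 = R3 ‖ R4 (parallel, both between nodes 0 and 3) = 1/(1/13 + 1/13) = 6.5 Ω
  Rs1 = Rp1 + Rp2 (series, joined only at node 0) = 109.6 + 6.5 = 116.1 Ω
  Rp3 = R5 ‖ Rs1 (parallel, both between nodes 1 and 3) = 1/(1/3900 + 1/116.1) = 112.7 Ω
R_th = 112.7 Ω
I_n = V_th/R_th = 11.57/112.7 = 0.1026 A, and R_n = R_th = 112.7 Ω

Final answer: I_n = 0.1026 A, R_n = 112.7 Ω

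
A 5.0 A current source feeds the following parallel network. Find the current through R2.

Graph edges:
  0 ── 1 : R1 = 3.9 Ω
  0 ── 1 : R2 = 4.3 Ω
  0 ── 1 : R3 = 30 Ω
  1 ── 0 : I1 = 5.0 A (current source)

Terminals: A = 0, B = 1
All resistors sit directly between nodes 0 and 1, so they are in parallel and share one voltage V; the full source current 5 A splits among them.
1/R_par = 1/3.9 + 1/4.3 + 1/30 = 0.5223 S  =>  R_par = 1.915 Ω
V = I × R_par = 5 × 1.915 = 9.573 V
I_R2 = V/R2 = 9.573/4.3 = 2.226 A

Final answer: 2.226 A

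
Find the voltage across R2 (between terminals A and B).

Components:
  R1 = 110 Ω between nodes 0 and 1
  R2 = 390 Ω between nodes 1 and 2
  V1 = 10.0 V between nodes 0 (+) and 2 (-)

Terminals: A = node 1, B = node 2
R1 and R2 are in series across V1 (node 0 → node 1 → node 2), and the output A–B is taken across R2, so this is a voltage divider.
Series current: I = V1/(R1 + R2) = 10/(110 + 390) = 10/500 = 0.02 A
V_R2 = I × R2 = V1 × R2/(R1 + R2) = 10 × 390/500 = 7.8 V

Final answer: 7.8 V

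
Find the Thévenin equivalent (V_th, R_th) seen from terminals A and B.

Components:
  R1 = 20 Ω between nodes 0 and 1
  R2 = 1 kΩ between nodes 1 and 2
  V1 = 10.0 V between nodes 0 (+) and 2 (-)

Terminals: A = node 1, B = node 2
Step 1 — V_th is the open-circuit voltage V_A - V_B (nothing connected across the terminals).
Nodal analysis, taking node 2 as the 0 V reference.
Source V1 fixes V_0 = 10 V.
KCL at each unknown node (sum of currents leaving = 0; resistances in Ω):
  Node 1: (V_1 - 10)/20 + (V_1 - 0)/1000 = 0
Collecting terms: 0.051 × V_1 = 0.5  =>  V_1 = 9.804 V
V_th = V_1 - V_2 = 9.804 - 0 = 9.804 V
Step 2 — R_th: zero the source — replace V1 by a short circuit (node 2 merges into node 0) — and find the resistance seen between A (node 1) and B (node 0).
Reduce the network between node 1 (A) and node 0 (B) by series/parallel combination:
  Rp1 = R1 ‖ R2 (parallel, both between nodes 0 and 1) = 1/(1/20 + 1/1000) = 19.61 Ω
R_th = 19.61 Ω

Final answer: V_th = 9.804 V, R_th = 19.61 Ω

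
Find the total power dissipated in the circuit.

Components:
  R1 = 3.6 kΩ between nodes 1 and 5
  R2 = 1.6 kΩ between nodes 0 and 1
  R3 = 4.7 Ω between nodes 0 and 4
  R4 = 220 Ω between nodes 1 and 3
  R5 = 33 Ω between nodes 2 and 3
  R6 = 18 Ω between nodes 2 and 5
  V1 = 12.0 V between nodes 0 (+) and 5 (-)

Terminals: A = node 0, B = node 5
Nodal analysis, taking node 5 as the 0 V reference.
Source V1 fixes V_0 = 12 V.
KCL at each unknown node (sum of currents leaving = 0; resistances in Ω):
  Node 1: (V_1 - 0)/3600 + (V_1 - 12)/1600 + (V_1 - V_3)/220 = 0
  Node 2: (V_2 - V_3)/33 + (V_2 - 0)/18 = 0
  Node 3: (V_3 - V_1)/220 + (V_3 - V_2)/33 = 0
  Node 4: (V_4 - 12)/4.7 = 0
Collecting terms (coefficients in siemens):
  0.005448·V_1 - 0.004545·V_3 = 0.0075
  0.08586·V_2 - 0.0303·V_3 = 0
  0.03485·V_3 - 0.004545·V_1 - 0.0303·V_2 = 0
  0.2128·V_4 = 2.553
Solving these 4 simultaneous equations (Gaussian elimination) gives:
  V_1 = 1.633 V, V_2 = 0.1085 V, V_3 = 0.3073 V, V_4 = 12 V
Power in each resistor, P = (ΔV)²/R:
  P_R1 = (1.633 - 0)²/3600 = 0.0007407 W
  P_R2 = (12 - 1.633)²/1600 = 0.06717 W
  P_R3 = (12 - 12)²/4.7 = 0 W
  P_R4 = (1.633 - 0.3073)²/220 = 0.007988 W
  P_R5 = (0.1085 - 0.3073)²/33 = 0.001198 W
  P_R6 = (0.1085 - 0)²/18 = 0.0006536 W
P_total = P_R1 + P_R2 + P_R3 + P_R4 + P_R5 + P_R6 = 0.07775 W

Final answer: 0.07775 W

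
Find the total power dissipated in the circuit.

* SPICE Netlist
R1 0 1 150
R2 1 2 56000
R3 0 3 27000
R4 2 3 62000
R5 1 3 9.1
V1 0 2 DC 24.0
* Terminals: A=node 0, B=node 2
Nodal analysis, taking node 2 as the 0 V reference.
Source V1 fixes V_0 = 24 V.
KCL at each unknown node (sum of currents leaving = 0; resistances in Ω):
  Node 1: (V_1 - 24)/150 + (V_1 - 0)/56000 + (V_1 - V_3)/9.1 = 0
  Node 3: (V_3 - 24)/27000 + (V_3 - 0)/62000 + (V_3 - V_1)/9.1 = 0
Collecting terms (coefficients in siemens):
  0.1166·V_1 - 0.1099·V_3 = 0.16
  0.1099·V_3 - 0.1099·V_1 = 0.0008889
Determinant D = (0.1166)(0.1099) - (-0.1099)(-0.1099) = 0.0007408
V_1 = [(0.16)(0.1099) - (-0.1099)(0.0008889)]/D = 23.88 V
V_3 = [(0.1166)(0.0008889) - (0.16)(-0.1099)]/D = 23.88 V
Power in each resistor, P = (ΔV)²/R:
  P_R1 = (24 - 23.88)²/150 = 0.00009766 W
  P_R2 = (23.88 - 0)²/56000 = 0.01018 W
  P_R3 = (24 - 23.88)²/27000 = 0.000000574 W
  P_R4 = (0 - 23.88)²/62000 = 0.009194 W
  P_R5 = (23.88 - 23.88)²/9.1 = 0.000001317 W
P_total = P_R1 + P_R2 + P_R3 + P_R4 + P_R5 = 0.01948 W

Final answer: 0.01948 W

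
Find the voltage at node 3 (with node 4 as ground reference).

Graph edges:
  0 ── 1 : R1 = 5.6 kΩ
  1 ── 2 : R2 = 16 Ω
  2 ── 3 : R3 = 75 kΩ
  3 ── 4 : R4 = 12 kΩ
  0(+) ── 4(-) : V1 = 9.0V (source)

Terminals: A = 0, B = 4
Nodal analysis, taking node 4 as the 0 V reference.
Source V1 fixes V_0 = 9 V.
KCL at each unknown node (sum of currents leaving = 0; resistances in Ω):
  Node 1: (V_1 - 9)/5600 + (V_1 - V_2)/16 = 0
  Node 2: (V_2 - V_1)/16 + (V_2 - V_3)/75000 = 0
  Node 3: (V_3 - V_2)/75000 + (V_3 - 0)/12000 = 0
Collecting terms (coefficients in siemens):
  0.06268·V_1 - 0.0625·V_2 = 0.001607
  0.06251·V_2 - 0.0625·V_1 - 0.00001333·V_3 = 0
  0.00009667·V_3 - 0.00001333·V_2 = 0
Solving these 3 simultaneous equations (Gaussian elimination) gives:
  V_1 = 8.456 V, V_2 = 8.454 V, V_3 = 1.166 V
The requested potential is V_3 = 1.166 V.

Final answer: V_3 = 1.166 V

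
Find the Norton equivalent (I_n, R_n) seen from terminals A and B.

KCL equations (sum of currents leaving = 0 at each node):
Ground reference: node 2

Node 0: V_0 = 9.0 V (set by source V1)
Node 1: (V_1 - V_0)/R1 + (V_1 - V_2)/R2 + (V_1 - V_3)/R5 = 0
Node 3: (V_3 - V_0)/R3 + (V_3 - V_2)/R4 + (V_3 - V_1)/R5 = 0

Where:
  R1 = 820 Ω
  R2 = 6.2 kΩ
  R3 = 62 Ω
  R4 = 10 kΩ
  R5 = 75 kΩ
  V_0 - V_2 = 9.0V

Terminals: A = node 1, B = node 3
Find the Thévenin equivalent first; then I_n = V_th/R_th and R_n = R_th.
Step 1 — V_th is the open-circuit voltage V_A - V_B (nothing connected across the terminals).
Nodal analysis, taking node 2 as the 0 V reference.
Source V1 fixes V_0 = 9 V.
KCL at each unknown node (sum of currents leaving = 0; resistances in Ω):
  Node 1: (V_1 - 9)/820 + (V_1 - 0)/6200 + (V_1 - V_3)/75000 = 0
  Node 3: (V_3 - 9)/62 + (V_3 - 0)/10000 + (V_3 - V_1)/75000 = 0
Collecting terms (coefficients in siemens):
  0.001394·V_1 - 0.00001333·V_3 = 0.01098
  0.01624·V_3 - 0.00001333·V_1 = 0.1452
Determinant D = (0.001394)(0.01624) - (-0.00001333)(-0.00001333) = 0.00002264
V_1 = [(0.01098)(0.01624) - (-0.00001333)(0.1452)]/D = 7.958 V
V_3 = [(0.001394)(0.1452) - (0.01098)(-0.00001333)]/D = 8.944 V
V_th = V_1 - V_3 = 7.958 - 8.944 = -0.9855 V
Step 2 — R_th: zero the source — replace V1 by a short circuit (node 2 merges into node 0) — and find the resistance seen between A (node 1) and B (node 3).
Reduce the network between node 1 (A) and node 3 (B) by series/parallel combination:
  Rp1 = R1 ‖ R2 (parallel, both between nodes 0 and 1) = 1/(1/820 + 1/6200) = 724.2 Ω
  Rp2 = R3 ‖ R4 (parallel, both between nodes 0 and 3) = 1/(1/62 + 1/10000) = 61.62 Ω
  Rs1 = Rp1 + Rp2 (series, joined only at node 0) = 724.2 + 61.62 = 785.8 Ω
  Rp3 = R5 ‖ Rs1 (parallel, both between nodes 1 and 3) = 1/(1/75000 + 1/785.8) = 777.7 Ω
R_th = 777.7 Ω
I_n = V_th/R_th = -0.9855/777.7 = -0.001267 A, and R_n = R_th = 777.7 Ω

Final answer: I_n = -0.001267 A, R_n = 777.7 Ω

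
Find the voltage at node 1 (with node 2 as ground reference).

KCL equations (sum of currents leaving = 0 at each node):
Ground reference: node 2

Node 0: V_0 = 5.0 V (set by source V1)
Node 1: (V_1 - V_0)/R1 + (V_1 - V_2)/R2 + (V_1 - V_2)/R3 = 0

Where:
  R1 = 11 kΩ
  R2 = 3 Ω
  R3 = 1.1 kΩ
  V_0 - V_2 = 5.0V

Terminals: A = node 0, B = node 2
Nodal analysis, taking node 2 as the 0 V reference.
Source V1 fixes V_0 = 5 V.
KCL at each unknown node (sum of currents leaving = 0; resistances in Ω):
  Node 1: (V_1 - 5)/11000 + (V_1 - 0)/3 + (V_1 - 0)/1100 = 0
Collecting terms: 0.3343 × V_1 = 0.0004545  =>  V_1 = 0.00136 V
The requested potential is V_1 = 0.00136 V.

Final answer: V_1 = 0.00136 V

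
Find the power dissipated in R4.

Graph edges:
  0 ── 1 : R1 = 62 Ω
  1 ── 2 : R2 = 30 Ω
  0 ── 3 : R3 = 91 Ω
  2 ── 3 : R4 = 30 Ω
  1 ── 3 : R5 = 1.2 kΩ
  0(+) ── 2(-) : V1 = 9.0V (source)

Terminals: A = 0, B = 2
Nodal analysis, taking node 2 as the 0 V reference.
Source V1 fixes V_0 = 9 V.
KCL at each unknown node (sum of currents leaving = 0; resistances in Ω):
  Node 1: (V_1 - 9)/62 + (V_1 - 0)/30 + (V_1 - V_3)/1200 = 0
  Node 3: (V_3 - 9)/91 + (V_3 - 0)/30 + (V_3 - V_1)/1200 = 0
Collecting terms (coefficients in siemens):
  0.0503·V_1 - 0.0008333·V_3 = 0.1452
  0.04516·V_3 - 0.0008333·V_1 = 0.0989
Determinant D = (0.0503)(0.04516) - (-0.0008333)(-0.0008333) = 0.00227
V_1 = [(0.1452)(0.04516) - (-0.0008333)(0.0989)]/D = 2.923 V
V_3 = [(0.0503)(0.0989) - (0.1452)(-0.0008333)]/D = 2.244 V
I_R4 = (V_2 - V_3)/R4 = (0 - 2.244)/30 = -0.07481 A
P_R4 = I_R4² × R4 = (-0.07481)² × 30 = 0.1679 W

Final answer: 0.1679 W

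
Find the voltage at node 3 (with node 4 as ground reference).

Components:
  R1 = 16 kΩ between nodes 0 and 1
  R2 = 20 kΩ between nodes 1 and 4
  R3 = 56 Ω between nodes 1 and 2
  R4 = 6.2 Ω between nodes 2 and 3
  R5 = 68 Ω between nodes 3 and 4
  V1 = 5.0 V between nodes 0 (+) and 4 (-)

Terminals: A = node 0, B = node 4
Nodal analysis, taking node 4 as the 0 V reference.
Source V1 fixes V_0 = 5 V.
KCL at each unknown node (sum of currents leaving = 0; resistances in Ω):
  Node 1: (V_1 - 5)/16000 + (V_1 - 0)/20000 + (V_1 - V_2)/56 = 0
  Node 2: (V_2 - V_1)/56 + (V_2 - V_3)/6.2 = 0
  Node 3: (V_3 - V_2)/6.2 + (V_3 - 0)/68 = 0
Collecting terms (coefficients in siemens):
  0.01797·V_1 - 0.01786·V_2 = 0.0003125
  0.1791·V_2 - 0.01786·V_1 - 0.1613·V_3 = 0
  0.176·V_3 - 0.1613·V_2 = 0
Solving these 3 simultaneous equations (Gaussian elimination) gives:
  V_1 = 0.0401 V, V_2 = 0.02285 V, V_3 = 0.02094 V
The requested potential is V_3 = 0.02094 V.

Final answer: V_3 = 0.02094 V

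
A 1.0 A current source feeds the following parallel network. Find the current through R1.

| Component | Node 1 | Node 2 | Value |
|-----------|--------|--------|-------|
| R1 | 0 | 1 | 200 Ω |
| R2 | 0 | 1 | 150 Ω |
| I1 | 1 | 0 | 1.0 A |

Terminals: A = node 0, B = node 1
All resistors sit directly between nodes 0 and 1, so they are in parallel and share one voltage V; the full source current 1 A splits among them.
1/R_par = 1/200 + 1/150 = 0.01167 S  =>  R_par = 85.71 Ω
V = I × R_par = 1 × 85.71 = 85.71 V
I_R1 = V/R1 = 85.71/200 = 0.4286 A

Final answer: 0.4286 A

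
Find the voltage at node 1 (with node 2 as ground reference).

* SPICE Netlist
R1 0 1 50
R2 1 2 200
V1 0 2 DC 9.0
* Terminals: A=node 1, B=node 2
Nodal analysis, taking node 2 as the 0 V reference.
Source V1 fixes V_0 = 9 V.
KCL at each unknown node (sum of currents leaving = 0; resistances in Ω):
  Node 1: (V_1 - 9)/50 + (V_1 - 0)/200 = 0
Collecting terms: 0.025 × V_1 = 0.18  =>  V_1 = 7.2 V
The requested potential is V_1 = 7.2 V.

Final answer: V_1 = 7.2 V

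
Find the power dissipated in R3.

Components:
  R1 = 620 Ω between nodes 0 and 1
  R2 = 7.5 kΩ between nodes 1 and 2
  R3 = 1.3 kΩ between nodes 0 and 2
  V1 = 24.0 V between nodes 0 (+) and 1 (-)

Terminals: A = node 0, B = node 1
Nodal analysis, taking node 1 as the 0 V reference.
Source V1 fixes V_0 = 24 V.
KCL at each unknown node (sum of currents leaving = 0; resistances in Ω):
  Node 2: (V_2 - 0)/7500 + (V_2 - 24)/1300 = 0
Collecting terms: 0.0009026 × V_2 = 0.01846  =>  V_2 = 20.45 V
I_R3 = (V_0 - V_2)/R3 = (24 - 20.45)/1300 = 0.002727 A
P_R3 = I_R3² × R3 = (0.002727)² × 1300 = 0.009669 W

Final answer: 0.009669 W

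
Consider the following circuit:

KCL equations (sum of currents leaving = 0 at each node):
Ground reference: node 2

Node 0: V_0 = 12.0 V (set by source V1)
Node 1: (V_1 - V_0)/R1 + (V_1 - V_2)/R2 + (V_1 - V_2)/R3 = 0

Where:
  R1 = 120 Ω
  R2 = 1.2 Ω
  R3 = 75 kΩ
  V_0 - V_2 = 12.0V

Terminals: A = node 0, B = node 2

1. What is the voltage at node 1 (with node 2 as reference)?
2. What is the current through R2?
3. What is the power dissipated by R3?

Nodal analysis, taking node 2 as the 0 V reference.
Source V1 fixes V_0 = 12 V.
KCL at each unknown node (sum of currents leaving = 0; resistances in Ω):
  Node 1: (V_1 - 12)/120 + (V_1 - 0)/1.2 + (V_1 - 0)/75000 = 0
Collecting terms: 0.8417 × V_1 = 0.1  =>  V_1 = 0.1188 V
Part 1:
  Read off the nodal solution: V_1 = 0.1188 V
Part 2:
  I_R2 = (V_1 - V_2)/R2 = (0.1188 - 0)/1.2 = 0.09901 A
  Magnitude: I_R2 = 0.09901 A
Part 3:
  I_R3 = (V_1 - V_2)/R3 = (0.1188 - 0)/75000 = 0.000001584 A
  P_R3 = I_R3² × R3 = (0.000001584)² × 75000 = 0.0000001882 W

Final answers:
1. V_1 = 0.1188 V
2. I_R2 = 0.09901 A
3. P_R3 = 1.882e-07 W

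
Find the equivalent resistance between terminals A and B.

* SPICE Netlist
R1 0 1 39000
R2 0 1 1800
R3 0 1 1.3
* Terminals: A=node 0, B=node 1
Reduce the network between node 0 (A) and node 1 (B) by series/parallel combination:
  Rp1 = R1 ‖ R2 ‖ R3 (parallel, all between nodes 0 and 1) = 1/(1/39000 + 1/1800 + 1/1.3) = 1.299 Ω
R_eq = 1.299 Ω

Final answer: 1.299 Ω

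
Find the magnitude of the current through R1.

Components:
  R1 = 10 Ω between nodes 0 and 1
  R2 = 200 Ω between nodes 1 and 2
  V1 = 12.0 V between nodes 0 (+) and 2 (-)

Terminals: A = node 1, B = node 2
Nodal analysis, taking node 2 as the 0 V reference.
Source V1 fixes V_0 = 12 V.
KCL at each unknown node (sum of currents leaving = 0; resistances in Ω):
  Node 1: (V_1 - 12)/10 + (V_1 - 0)/200 = 0
Collecting terms: 0.105 × V_1 = 1.2  =>  V_1 = 11.43 V
I_R1 = (V_0 - V_1)/R1 = (12 - 11.43)/10 = 0.05714 A
|I_R1| = 0.05714 A

Final answer: |I_R1| = 0.05714 A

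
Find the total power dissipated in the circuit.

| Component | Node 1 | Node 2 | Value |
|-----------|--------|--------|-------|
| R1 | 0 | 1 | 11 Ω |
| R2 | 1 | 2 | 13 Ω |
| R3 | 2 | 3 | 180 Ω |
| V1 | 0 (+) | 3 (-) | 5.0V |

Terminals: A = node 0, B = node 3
Nodal analysis, taking node 3 as the 0 V reference.
Source V1 fixes V_0 = 5 V.
KCL at each unknown node (sum of currents leaving = 0; resistances in Ω):
  Node 1: (V_1 - 5)/11 + (V_1 - V_2)/13 = 0
  Node 2: (V_2 - V_1)/13 + (V_2 - 0)/180 = 0
Collecting terms (coefficients in siemens):
  0.1678·V_1 - 0.07692·V_2 = 0.4545
  0.08248·V_2 - 0.07692·V_1 = 0
Determinant D = (0.1678)(0.08248) - (-0.07692)(-0.07692) = 0.007925
V_1 = [(0.4545)(0.08248) - (-0.07692)(0)]/D = 4.73 V
V_2 = [(0.1678)(0) - (0.4545)(-0.07692)]/D = 4.412 V
Power in each resistor, P = (ΔV)²/R:
  P_R1 = (5 - 4.73)²/11 = 0.006608 W
  P_R2 = (4.73 - 4.412)²/13 = 0.007809 W
  P_R3 = (4.412 - 0)²/180 = 0.1081 W
P_total = P_R1 + P_R2 + P_R3 = 0.1225 W

Final answer: 0.1225 W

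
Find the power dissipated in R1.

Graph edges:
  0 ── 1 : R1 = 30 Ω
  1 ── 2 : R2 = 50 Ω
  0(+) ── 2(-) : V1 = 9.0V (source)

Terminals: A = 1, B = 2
Nodal analysis, taking node 2 as the 0 V reference.
Source V1 fixes V_0 = 9 V.
KCL at each unknown node (sum of currents leaving = 0; resistances in Ω):
  Node 1: (V_1 - 9)/30 + (V_1 - 0)/50 = 0
Collecting terms: 0.05333 × V_1 = 0.3  =>  V_1 = 5.625 V
I_R1 = (V_0 - V_1)/R1 = (9 - 5.625)/30 = 0.1125 A
P_R1 = I_R1² × R1 = (0.1125)² × 30 = 0.3797 W

Final answer: 0.3797 W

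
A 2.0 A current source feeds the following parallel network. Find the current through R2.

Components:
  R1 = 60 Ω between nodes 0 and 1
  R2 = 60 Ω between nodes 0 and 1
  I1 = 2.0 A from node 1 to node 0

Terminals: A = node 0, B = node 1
All resistors sit directly between nodes 0 and 1, so they are in parallel and share one voltage V; the full source current 2 A splits among them.
1/R_par = 1/60 + 1/60 = 0.03333 S  =>  R_par = 30 Ω
V = I × R_par = 2 × 30 = 60 V
I_R2 = V/R2 = 60/60 = 1 A

Final answer: 1 A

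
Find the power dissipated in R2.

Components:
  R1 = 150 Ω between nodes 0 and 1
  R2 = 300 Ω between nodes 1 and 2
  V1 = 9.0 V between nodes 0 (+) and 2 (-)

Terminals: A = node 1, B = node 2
Nodal analysis, taking node 2 as the 0 V reference.
Source V1 fixes V_0 = 9 V.
KCL at each unknown node (sum of currents leaving = 0; resistances in Ω):
  Node 1: (V_1 - 9)/150 + (V_1 - 0)/300 = 0
Collecting terms: 0.01 × V_1 = 0.06  =>  V_1 = 6 V
I_R2 = (V_1 - V_2)/R2 = (6 - 0)/300 = 0.02 A
P_R2 = I_R2² × R2 = (0.02)² × 300 = 0.12 W

Final answer: 0.12 W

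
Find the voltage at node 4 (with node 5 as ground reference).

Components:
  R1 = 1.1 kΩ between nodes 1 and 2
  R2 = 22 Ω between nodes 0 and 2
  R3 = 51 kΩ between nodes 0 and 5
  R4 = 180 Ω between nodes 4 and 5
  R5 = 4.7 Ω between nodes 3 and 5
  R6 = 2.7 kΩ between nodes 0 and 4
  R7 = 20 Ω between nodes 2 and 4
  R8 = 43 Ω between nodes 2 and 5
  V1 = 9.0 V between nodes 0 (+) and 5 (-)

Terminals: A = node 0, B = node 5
Nodal analysis, taking node 5 as the 0 V reference.
Source V1 fixes V_0 = 9 V.
KCL at each unknown node (sum of currents leaving = 0; resistances in Ω):
  Node 1: (V_1 - V_2)/1100 = 0
  Node 2: (V_2 - V_1)/1100 + (V_2 - 9)/22 + (V_2 - V_4)/20 + (V_2 - 0)/43 = 0
  Node 3: (V_3 - 0)/4.7 = 0
  Node 4: (V_4 - 0)/180 + (V_4 - 9)/2700 + (V_4 - V_2)/20 = 0
Collecting terms (coefficients in siemens):
  0.0009091·V_1 - 0.0009091·V_2 = 0
  0.1196·V_2 - 0.0009091·V_1 - 0.05·V_4 = 0.4091
  0.2128·V_3 = 0
  0.05593·V_4 - 0.05·V_2 = 0.003333
Solving these 4 simultaneous equations (Gaussian elimination) gives:
  V_1 = 5.568 V, V_2 = 5.568 V, V_3 = 0 V, V_4 = 5.038 V
The requested potential is V_4 = 5.038 V.

Final answer: V_4 = 5.038 V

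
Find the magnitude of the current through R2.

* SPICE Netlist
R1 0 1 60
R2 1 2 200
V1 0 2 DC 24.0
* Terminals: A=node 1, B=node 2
Nodal analysis, taking node 2 as the 0 V reference.
Source V1 fixes V_0 = 24 V.
KCL at each unknown node (sum of currents leaving = 0; resistances in Ω):
  Node 1: (V_1 - 24)/60 + (V_1 - 0)/200 = 0
Collecting terms: 0.02167 × V_1 = 0.4  =>  V_1 = 18.46 V
I_R2 = (V_1 - V_2)/R2 = (18.46 - 0)/200 = 0.09231 A
|I_R2| = 0.09231 A

Final answer: |I_R2| = 0.09231 A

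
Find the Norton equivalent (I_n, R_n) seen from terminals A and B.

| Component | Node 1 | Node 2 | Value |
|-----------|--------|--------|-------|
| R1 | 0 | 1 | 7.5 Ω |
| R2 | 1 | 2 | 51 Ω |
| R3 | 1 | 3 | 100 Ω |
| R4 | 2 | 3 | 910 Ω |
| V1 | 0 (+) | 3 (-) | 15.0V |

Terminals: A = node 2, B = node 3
Find the Thévenin equivalent first; then I_n = V_th/R_th and R_n = R_th.
Step 1 — V_th is the open-circuit voltage V_A - V_B (nothing connected across the terminals).
Nodal analysis, taking node 3 as the 0 V reference.
Source V1 fixes V_0 = 15 V.
KCL at each unknown node (sum of currents leaving = 0; resistances in Ω):
  Node 1: (V_1 - 15)/7.5 + (V_1 - V_2)/51 + (V_1 - 0)/100 = 0
  Node 2: (V_2 - V_1)/51 + (V_2 - 0)/910 = 0
Collecting terms (coefficients in siemens):
  0.1629·V_1 - 0.01961·V_2 = 2
  0.02071·V_2 - 0.01961·V_1 = 0
Determinant D = (0.1629)(0.02071) - (-0.01961)(-0.01961) = 0.00299
V_1 = [(2)(0.02071) - (-0.01961)(0)]/D = 13.85 V
V_2 = [(0.1629)(0) - (2)(-0.01961)]/D = 13.12 V
V_th = V_2 - V_3 = 13.12 - 0 = 13.12 V
Step 2 — R_th: zero the source — replace V1 by a short circuit (node 3 merges into node 0) — and find the resistance seen between A (node 2) and B (node 0).
Reduce the network between node 2 (A) and node 0 (B) by series/parallel combination:
  Rp1 = R1 ‖ R3 (parallel, both between nodes 0 and 1) = 1/(1/7.5 + 1/100) = 6.977 Ω
  Rs1 = R2 + Rp1 (series, joined only at node 1) = 51 + 6.977 = 57.98 Ω
  Rp2 = R4 ‖ Rs1 (parallel, both between nodes 0 and 2) = 1/(1/910 + 1/57.98) = 54.5 Ω
R_th = 54.5 Ω
I_n = V_th/R_th = 13.12/54.5 = 0.2407 A, and R_n = R_th = 54.5 Ω

Final answer: I_n = 0.2407 A, R_n = 54.5 Ω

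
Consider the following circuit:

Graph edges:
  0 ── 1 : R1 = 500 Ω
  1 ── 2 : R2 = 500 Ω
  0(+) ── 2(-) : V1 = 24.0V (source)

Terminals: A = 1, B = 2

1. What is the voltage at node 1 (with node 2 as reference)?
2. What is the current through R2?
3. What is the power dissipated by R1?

Nodal analysis, taking node 2 as the 0 V reference.
Source V1 fixes V_0 = 24 V.
KCL at each unknown node (sum of currents leaving = 0; resistances in Ω):
  Node 1: (V_1 - 24)/500 + (V_1 - 0)/500 = 0
Collecting terms: 0.004 × V_1 = 0.048  =>  V_1 = 12 V
Part 1:
  Read off the nodal solution: V_1 = 12 V
Part 2:
  I_R2 = (V_1 - V_2)/R2 = (12 - 0)/500 = 0.024 A
  Magnitude: I_R2 = 0.024 A
Part 3:
  I_R1 = (V_0 - V_1)/R1 = (24 - 12)/500 = 0.024 A
  P_R1 = I_R1² × R1 = (0.024)² × 500 = 0.288 W

Final answers:
1. V_1 = 12 V
2. I_R2 = 0.024 A
3. P_R1 = 0.288 W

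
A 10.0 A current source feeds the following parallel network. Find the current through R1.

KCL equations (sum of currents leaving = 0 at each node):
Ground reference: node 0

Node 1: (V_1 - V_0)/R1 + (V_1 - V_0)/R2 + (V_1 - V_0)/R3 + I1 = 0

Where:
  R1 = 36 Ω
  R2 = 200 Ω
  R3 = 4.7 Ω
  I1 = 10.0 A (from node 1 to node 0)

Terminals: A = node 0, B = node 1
All resistors sit directly between nodes 0 and 1, so they are in parallel and share one voltage V; the full source current 10 A splits among them.
1/R_par = 1/36 + 1/200 + 1/4.7 = 0.2455 S  =>  R_par = 4.073 Ω
V = I × R_par = 10 × 4.073 = 40.73 V
I_R1 = V/R1 = 40.73/36 = 1.131 A

Final answer: 1.131 A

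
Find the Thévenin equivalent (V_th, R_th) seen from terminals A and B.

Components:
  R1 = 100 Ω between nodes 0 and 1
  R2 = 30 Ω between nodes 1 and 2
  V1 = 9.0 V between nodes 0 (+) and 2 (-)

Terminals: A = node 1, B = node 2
Step 1 — V_th is the open-circuit voltage V_A - V_B (nothing connected across the terminals).
Nodal analysis, taking node 2 as the 0 V reference.
Source V1 fixes V_0 = 9 V.
KCL at each unknown node (sum of currents leaving = 0; resistances in Ω):
  Node 1: (V_1 - 9)/100 + (V_1 - 0)/30 = 0
Collecting terms: 0.04333 × V_1 = 0.09  =>  V_1 = 2.077 V
V_th = V_1 - V_2 = 2.077 - 0 = 2.077 V
Step 2 — R_th: zero the source — replace V1 by a short circuit (node 2 merges into node 0) — and find the resistance seen between A (node 1) and B (node 0).
Reduce the network between node 1 (A) and node 0 (B) by series/parallel combination:
  Rp1 = R1 ‖ R2 (parallel, both between nodes 0 and 1) = 1/(1/100 + 1/30) = 23.08 Ω
R_th = 23.08 Ω

Final answer: V_th = 2.077 V, R_th = 23.08 Ω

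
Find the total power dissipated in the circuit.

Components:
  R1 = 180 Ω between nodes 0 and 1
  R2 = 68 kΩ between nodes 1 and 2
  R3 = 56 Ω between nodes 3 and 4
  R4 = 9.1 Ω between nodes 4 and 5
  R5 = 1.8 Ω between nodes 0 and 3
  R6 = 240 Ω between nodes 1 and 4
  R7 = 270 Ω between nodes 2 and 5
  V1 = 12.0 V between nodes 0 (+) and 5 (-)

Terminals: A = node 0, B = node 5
Nodal analysis, taking node 5 as the 0 V reference.
Source V1 fixes V_0 = 12 V.
KCL at each unknown node (sum of currents leaving = 0; resistances in Ω):
  Node 1: (V_1 - 12)/180 + (V_1 - V_2)/68000 + (V_1 - V_4)/240 = 0
  Node 2: (V_2 - V_1)/68000 + (V_2 - 0)/270 = 0
  Node 3: (V_3 - V_4)/56 + (V_3 - 12)/1.8 = 0
  Node 4: (V_4 - V_3)/56 + (V_4 - 0)/9.1 + (V_4 - V_1)/240 = 0
Collecting terms (coefficients in siemens):
  0.009737·V_1 - 0.00001471·V_2 - 0.004167·V_4 = 0.06667
  0.003718·V_2 - 0.00001471·V_1 = 0
  0.5734·V_3 - 0.01786·V_4 = 6.667
  0.1319·V_4 - 0.004167·V_1 - 0.01786·V_3 = 0
Solving these 4 simultaneous equations (Gaussian elimination) gives:
  V_1 = 7.627 V, V_2 = 0.03016 V, V_3 = 11.68 V, V_4 = 1.822 V
Power in each resistor, P = (ΔV)²/R:
  P_R1 = (12 - 7.627)²/180 = 0.1063 W
  P_R2 = (7.627 - 0.03016)²/68000 = 0.0008486 W
  P_R3 = (11.68 - 1.822)²/56 = 1.736 W
  P_R4 = (1.822 - 0)²/9.1 = 0.365 W
  P_R5 = (12 - 11.68)²/1.8 = 0.05581 W
  P_R6 = (7.627 - 1.822)²/240 = 0.1404 W
  P_R7 = (0.03016 - 0)²/270 = 0.00000337 W
P_total = P_R1 + P_R2 + P_R3 + P_R4 + P_R5 + P_R6 + P_R7 = 2.405 W

Final answer: 2.405 W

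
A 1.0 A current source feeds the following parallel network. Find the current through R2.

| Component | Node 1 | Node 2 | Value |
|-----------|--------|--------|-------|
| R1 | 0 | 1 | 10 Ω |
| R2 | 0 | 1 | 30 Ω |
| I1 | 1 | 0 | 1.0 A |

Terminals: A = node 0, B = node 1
All resistors sit directly between nodes 0 and 1, so they are in parallel and share one voltage V; the full source current 1 A splits among them.
1/R_par = 1/10 + 1/30 = 0.1333 S  =>  R_par = 7.5 Ω
V = I × R_par = 1 × 7.5 = 7.5 V
I_R2 = V/R2 = 7.5/30 = 0.25 A

Final answer: 0.25 A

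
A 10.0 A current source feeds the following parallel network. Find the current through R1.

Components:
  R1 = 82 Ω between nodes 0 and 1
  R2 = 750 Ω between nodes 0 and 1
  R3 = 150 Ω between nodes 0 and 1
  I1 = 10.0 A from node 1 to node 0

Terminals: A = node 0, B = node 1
All resistors sit directly between nodes 0 and 1, so they are in parallel and share one voltage V; the full source current 10 A splits among them.
1/R_par = 1/82 + 1/750 + 1/150 = 0.0202 S  =>  R_par = 49.52 Ω
V = I × R_par = 10 × 49.52 = 495.2 V
I_R1 = V/R1 = 495.2/82 = 6.039 A

Final answer: 6.039 A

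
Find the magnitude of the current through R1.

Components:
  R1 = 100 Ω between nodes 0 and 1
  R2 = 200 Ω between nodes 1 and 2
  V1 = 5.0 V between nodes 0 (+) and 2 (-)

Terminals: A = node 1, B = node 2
Nodal analysis, taking node 2 as the 0 V reference.
Source V1 fixes V_0 = 5 V.
KCL at each unknown node (sum of currents leaving = 0; resistances in Ω):
  Node 1: (V_1 - 5)/100 + (V_1 - 0)/200 = 0
Collecting terms: 0.015 × V_1 = 0.05  =>  V_1 = 3.333 V
I_R1 = (V_0 - V_1)/R1 = (5 - 3.333)/100 = 0.01667 A
|I_R1| = 0.01667 A

Final answer: |I_R1| = 0.01667 A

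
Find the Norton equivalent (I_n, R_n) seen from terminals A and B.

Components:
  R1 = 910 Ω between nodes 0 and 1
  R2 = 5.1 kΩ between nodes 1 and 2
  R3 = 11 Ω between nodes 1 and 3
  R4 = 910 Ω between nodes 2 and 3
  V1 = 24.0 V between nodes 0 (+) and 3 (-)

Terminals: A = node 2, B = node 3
Find the Thévenin equivalent first; then I_n = V_th/R_th and R_n = R_th.
Step 1 — V_th is the open-circuit voltage V_A - V_B (nothing connected across the terminals).
Nodal analysis, taking node 3 as the 0 V reference.
Source V1 fixes V_0 = 24 V.
KCL at each unknown node (sum of currents leaving = 0; resistances in Ω):
  Node 1: (V_1 - 24)/910 + (V_1 - V_2)/5100 + (V_1 - 0)/11 = 0
  Node 2: (V_2 - V_1)/5100 + (V_2 - 0)/910 = 0
Collecting terms (coefficients in siemens):
  0.0922·V_1 - 0.0001961·V_2 = 0.02637
  0.001295·V_2 - 0.0001961·V_1 = 0
Determinant D = (0.0922)(0.001295) - (-0.0001961)(-0.0001961) = 0.0001194
V_1 = [(0.02637)(0.001295) - (-0.0001961)(0)]/D = 0.2861 V
V_2 = [(0.0922)(0) - (0.02637)(-0.0001961)]/D = 0.04332 V
V_th = V_2 - V_3 = 0.04332 - 0 = 0.04332 V
Step 2 — R_th: zero the source — replace V1 by a short circuit (node 3 merges into node 0) — and find the resistance seen between A (node 2) and B (node 0).
Reduce the network between node 2 (A) and node 0 (B) by series/parallel combination:
  Rp1 = R1 ‖ R3 (parallel, both between nodes 0 and 1) = 1/(1/910 + 1/11) = 10.87 Ω
  Rs1 = R2 + Rp1 (series, joined only at node 1) = 5100 + 10.87 = 5111 Ω
  Rp2 = R4 ‖ Rs1 (parallel, both between nodes 0 and 2) = 1/(1/910 + 1/5111) = 772.5 Ω
R_th = 772.5 Ω
I_n = V_th/R_th = 0.04332/772.5 = 0.00005609 A, and R_n = R_th = 772.5 Ω

Final answer: I_n = 5.609e-05 A, R_n = 772.5 Ω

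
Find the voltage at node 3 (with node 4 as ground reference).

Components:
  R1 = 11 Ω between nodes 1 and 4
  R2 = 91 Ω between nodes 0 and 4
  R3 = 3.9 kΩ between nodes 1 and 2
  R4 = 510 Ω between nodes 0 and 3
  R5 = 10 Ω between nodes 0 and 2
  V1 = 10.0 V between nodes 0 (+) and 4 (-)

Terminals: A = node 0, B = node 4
Nodal analysis, taking node 4 as the 0 V reference.
Source V1 fixes V_0 = 10 V.
KCL at each unknown node (sum of currents leaving = 0; resistances in Ω):
  Node 1: (V_1 - 0)/11 + (V_1 - V_2)/3900 = 0
  Node 2: (V_2 - V_1)/3900 + (V_2 - 10)/10 = 0
  Node 3: (V_3 - 10)/510 = 0
Collecting terms (coefficients in siemens):
  0.09117·V_1 - 0.0002564·V_2 = 0
  0.1003·V_2 - 0.0002564·V_1 = 1
  0.001961·V_3 = 0.01961
Solving these 3 simultaneous equations (Gaussian elimination) gives:
  V_1 = 0.02805 V, V_2 = 9.974 V, V_3 = 10 V
The requested potential is V_3 = 10 V.

Final answer: V_3 = 10 V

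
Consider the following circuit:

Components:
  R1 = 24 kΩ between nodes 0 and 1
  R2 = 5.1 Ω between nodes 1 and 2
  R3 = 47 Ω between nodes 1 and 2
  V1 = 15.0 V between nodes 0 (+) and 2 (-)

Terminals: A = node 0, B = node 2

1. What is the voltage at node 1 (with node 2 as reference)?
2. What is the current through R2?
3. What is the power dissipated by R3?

Nodal analysis, taking node 2 as the 0 V reference.
Source V1 fixes V_0 = 15 V.
KCL at each unknown node (sum of currents leaving = 0; resistances in Ω):
  Node 1: (V_1 - 15)/24000 + (V_1 - 0)/5.1 + (V_1 - 0)/47 = 0
Collecting terms: 0.2174 × V_1 = 0.000625  =>  V_1 = 0.002875 V
Part 1:
  Read off the nodal solution: V_1 = 0.002875 V
Part 2:
  I_R2 = (V_1 - V_2)/R2 = (0.002875 - 0)/5.1 = 0.0005637 A
  Magnitude: I_R2 = 0.0005637 A
Part 3:
  I_R3 = (V_1 - V_2)/R3 = (0.002875 - 0)/47 = 0.00006117 A
  P_R3 = I_R3² × R3 = (0.00006117)² × 47 = 0.0000001759 W

Final answers:
1. V_1 = 0.002875 V
2. I_R2 = 0.0005637 A
3. P_R3 = 1.759e-07 W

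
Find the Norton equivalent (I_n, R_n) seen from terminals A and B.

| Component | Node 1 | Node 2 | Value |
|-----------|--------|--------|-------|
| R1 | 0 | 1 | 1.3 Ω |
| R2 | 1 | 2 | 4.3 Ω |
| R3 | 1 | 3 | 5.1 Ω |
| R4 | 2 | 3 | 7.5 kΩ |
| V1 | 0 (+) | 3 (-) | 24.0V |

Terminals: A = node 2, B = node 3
Find the Thévenin equivalent first; then I_n = V_th/R_th and R_n = R_th.
Step 1 — V_th is the open-circuit voltage V_A - V_B (nothing connected across the terminals).
Nodal analysis, taking node 3 as the 0 V reference.
Source V1 fixes V_0 = 24 V.
KCL at each unknown node (sum of currents leaving = 0; resistances in Ω):
  Node 1: (V_1 - 24)/1.3 + (V_1 - V_2)/4.3 + (V_1 - 0)/5.1 = 0
  Node 2: (V_2 - V_1)/4.3 + (V_2 - 0)/7500 = 0
Collecting terms (coefficients in siemens):
  1.198·V_1 - 0.2326·V_2 = 18.46
  0.2327·V_2 - 0.2326·V_1 = 0
Determinant D = (1.198)(0.2327) - (-0.2326)(-0.2326) = 0.2247
V_1 = [(18.46)(0.2327) - (-0.2326)(0)]/D = 19.12 V
V_2 = [(1.198)(0) - (18.46)(-0.2326)]/D = 19.11 V
V_th = V_2 - V_3 = 19.11 - 0 = 19.11 V
Step 2 — R_th: zero the source — replace V1 by a short circuit (node 3 merges into node 0) — and find the resistance seen between A (node 2) and B (node 0).
Reduce the network between node 2 (A) and node 0 (B) by series/parallel combination:
  Rp1 = R1 ‖ R3 (parallel, both between nodes 0 and 1) = 1/(1/1.3 + 1/5.1) = 1.036 Ω
  Rs1 = R2 + Rp1 (series, joined only at node 1) = 4.3 + 1.036 = 5.336 Ω
  Rp2 = R4 ‖ Rs1 (parallel, both between nodes 0 and 2) = 1/(1/7500 + 1/5.336) = 5.332 Ω
R_th = 5.332 Ω
I_n = V_th/R_th = 19.11/5.332 = 3.584 A, and R_n = R_th = 5.332 Ω

Final answer: I_n = 3.584 A, R_n = 5.332 Ω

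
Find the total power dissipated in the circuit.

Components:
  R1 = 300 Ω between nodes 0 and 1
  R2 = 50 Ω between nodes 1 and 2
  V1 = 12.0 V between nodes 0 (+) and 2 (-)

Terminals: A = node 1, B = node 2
Nodal analysis, taking node 2 as the 0 V reference.
Source V1 fixes V_0 = 12 V.
KCL at each unknown node (sum of currents leaving = 0; resistances in Ω):
  Node 1: (V_1 - 12)/300 + (V_1 - 0)/50 = 0
Collecting terms: 0.02333 × V_1 = 0.04  =>  V_1 = 1.714 V
Power in each resistor, P = (ΔV)²/R:
  P_R1 = (12 - 1.714)²/300 = 0.3527 W
  P_R2 = (1.714 - 0)²/50 = 0.05878 W
P_total = P_R1 + P_R2 = 0.4114 W

Final answer: 0.4114 W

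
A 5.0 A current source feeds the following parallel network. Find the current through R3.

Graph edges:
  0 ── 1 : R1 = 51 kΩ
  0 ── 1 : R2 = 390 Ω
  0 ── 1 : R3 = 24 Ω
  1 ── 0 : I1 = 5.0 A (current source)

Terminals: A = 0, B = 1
All resistors sit directly between nodes 0 and 1, so they are in parallel and share one voltage V; the full source current 5 A splits among them.
1/R_par = 1/51000 + 1/390 + 1/24 = 0.04425 S  =>  R_par = 22.6 Ω
V = I × R_par = 5 × 22.6 = 113 V
I_R3 = V/R3 = 113/24 = 4.708 A

Final answer: 4.708 A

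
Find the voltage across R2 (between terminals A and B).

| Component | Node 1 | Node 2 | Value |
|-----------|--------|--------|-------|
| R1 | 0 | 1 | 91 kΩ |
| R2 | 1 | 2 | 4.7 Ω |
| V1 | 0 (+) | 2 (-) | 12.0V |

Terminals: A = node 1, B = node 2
R1 and R2 are in series across V1 (node 0 → node 1 → node 2), and the output A–B is taken across R2, so this is a voltage divider.
Series current: I = V1/(R1 + R2) = 12/(91000 + 4.7) = 12/91000 = 0.0001319 A
V_R2 = I × R2 = V1 × R2/(R1 + R2) = 12 × 4.7/91000 = 0.0006197 V

Final answer: 0.0006197 V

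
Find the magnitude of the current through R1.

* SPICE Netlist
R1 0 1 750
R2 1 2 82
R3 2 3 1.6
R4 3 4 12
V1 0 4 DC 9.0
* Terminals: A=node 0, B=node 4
Nodal analysis, taking node 4 as the 0 V reference.
Source V1 fixes V_0 = 9 V.
KCL at each unknown node (sum of currents leaving = 0; resistances in Ω):
  Node 1: (V_1 - 9)/750 + (V_1 - V_2)/82 = 0
  Node 2: (V_2 - V_1)/82 + (V_2 - V_3)/1.6 = 0
  Node 3: (V_3 - V_2)/1.6 + (V_3 - 0)/12 = 0
Collecting terms (coefficients in siemens):
  0.01353·V_1 - 0.0122·V_2 = 0.012
  0.6372·V_2 - 0.0122·V_1 - 0.625·V_3 = 0
  0.7083·V_3 - 0.625·V_2 = 0
Solving these 3 simultaneous equations (Gaussian elimination) gives:
  V_1 = 1.018 V, V_2 = 0.1447 V, V_3 = 0.1277 V
I_R1 = (V_0 - V_1)/R1 = (9 - 1.018)/750 = 0.01064 A
|I_R1| = 0.01064 A

Final answer: |I_R1| = 0.01064 A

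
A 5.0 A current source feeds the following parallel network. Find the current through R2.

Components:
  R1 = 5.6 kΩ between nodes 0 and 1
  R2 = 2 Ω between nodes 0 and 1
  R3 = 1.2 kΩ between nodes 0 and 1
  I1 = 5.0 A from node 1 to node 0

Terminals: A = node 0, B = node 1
All resistors sit directly between nodes 0 and 1, so they are in parallel and share one voltage V; the full source current 5 A splits among them.
1/R_par = 1/5600 + 1/2 + 1/1200 = 0.501 S  =>  R_par = 1.996 Ω
V = I × R_par = 5 × 1.996 = 9.98 V
I_R2 = V/R2 = 9.98/2 = 4.99 A

Final answer: 4.99 A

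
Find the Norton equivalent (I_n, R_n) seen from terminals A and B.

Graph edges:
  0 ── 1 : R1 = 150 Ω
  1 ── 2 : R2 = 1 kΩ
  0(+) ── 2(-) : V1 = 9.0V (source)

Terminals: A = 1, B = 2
Find the Thévenin equivalent first; then I_n = V_th/R_th and R_n = R_th.
Step 1 — V_th is the open-circuit voltage V_A - V_B (nothing connected across the terminals).
Nodal analysis, taking node 2 as the 0 V reference.
Source V1 fixes V_0 = 9 V.
KCL at each unknown node (sum of currents leaving = 0; resistances in Ω):
  Node 1: (V_1 - 9)/150 + (V_1 - 0)/1000 = 0
Collecting terms: 0.007667 × V_1 = 0.06  =>  V_1 = 7.826 V
V_th = V_1 - V_2 = 7.826 - 0 = 7.826 V
Step 2 — R_th: zero the source — replace V1 by a short circuit (node 2 merges into node 0) — and find the resistance seen between A (node 1) and B (node 0).
Reduce the network between node 1 (A) and node 0 (B) by series/parallel combination:
  Rp1 = R1 ‖ R2 (parallel, both between nodes 0 and 1) = 1/(1/150 + 1/1000) = 130.4 Ω
R_th = 130.4 Ω
I_n = V_th/R_th = 7.826/130.4 = 0.06 A, and R_n = R_th = 130.4 Ω

Final answer: I_n = 0.06 A, R_n = 130.4 Ω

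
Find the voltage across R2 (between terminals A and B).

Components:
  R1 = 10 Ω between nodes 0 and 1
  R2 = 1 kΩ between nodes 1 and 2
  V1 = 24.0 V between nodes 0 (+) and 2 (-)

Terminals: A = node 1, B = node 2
R1 and R2 are in series across V1 (node 0 → node 1 → node 2), and the output A–B is taken across R2, so this is a voltage divider.
Series current: I = V1/(R1 + R2) = 24/(10 + 1000) = 24/1010 = 0.02376 A
V_R2 = I × R2 = V1 × R2/(R1 + R2) = 24 × 1000/1010 = 23.76 V

Final answer: 23.76 V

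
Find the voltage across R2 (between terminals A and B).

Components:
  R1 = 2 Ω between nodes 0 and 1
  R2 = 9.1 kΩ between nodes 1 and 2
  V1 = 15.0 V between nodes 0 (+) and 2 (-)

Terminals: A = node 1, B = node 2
R1 and R2 are in series across V1 (node 0 → node 1 → node 2), and the output A–B is taken across R2, so this is a voltage divider.
Series current: I = V1/(R1 + R2) = 15/(2 + 9100) = 15/9102 = 0.001648 A
V_R2 = I × R2 = V1 × R2/(R1 + R2) = 15 × 9100/9102 = 15 V

Final answer: 15 V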